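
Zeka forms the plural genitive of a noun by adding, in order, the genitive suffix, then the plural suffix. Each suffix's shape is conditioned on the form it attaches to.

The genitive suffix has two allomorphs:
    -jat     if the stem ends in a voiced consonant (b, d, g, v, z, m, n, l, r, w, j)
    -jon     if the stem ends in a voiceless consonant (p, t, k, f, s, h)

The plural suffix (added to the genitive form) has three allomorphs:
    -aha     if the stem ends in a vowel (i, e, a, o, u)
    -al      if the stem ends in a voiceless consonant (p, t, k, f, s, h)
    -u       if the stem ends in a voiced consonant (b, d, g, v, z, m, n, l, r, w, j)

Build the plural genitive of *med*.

The final consonant of *med* is /d/, which is voiced, so the genitive suffix is -jat, giving *medjat*.
The genitive form *medjat* — final sound /t/ (a voiceless consonant) → -al → *medjatal*.

medjatal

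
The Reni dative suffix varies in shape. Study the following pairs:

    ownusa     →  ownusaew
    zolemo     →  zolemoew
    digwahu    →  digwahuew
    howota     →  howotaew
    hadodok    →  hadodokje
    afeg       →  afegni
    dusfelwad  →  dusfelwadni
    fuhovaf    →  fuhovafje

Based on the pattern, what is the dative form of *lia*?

The suffix is conditioned by the final sound: -je when the stem ends in a voiceless consonant (*hadodok*, *fuhovaf*); -ni when the stem ends in a voiced consonant (*afeg*, *dusfelwad*); -ew when the stem ends in a vowel (*ownusa*, *zolemo*, *digwahu*, *howota*).
Since the final sound of *lia* is /a/ (a vowel), it takes -ew, giving *liaew*.

liaew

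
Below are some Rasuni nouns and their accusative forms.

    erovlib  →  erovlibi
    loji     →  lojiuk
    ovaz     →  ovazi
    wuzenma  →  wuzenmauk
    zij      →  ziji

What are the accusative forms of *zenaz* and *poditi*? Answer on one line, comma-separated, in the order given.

zenazi, poditiuk

The suffix is conditioned by the final sound: -i when the stem ends in a consonant (*erovlib*, *ovaz*, *zij*); -uk when the stem ends in a vowel (*loji*, *wuzenma*).
The final sound of *zenaz* is /z/, which is a consonant, so the suffix is -i, giving *zenazi*.
Since the final sound of *poditi* is /i/ (a vowel), it takes -uk, giving *poditiuk*.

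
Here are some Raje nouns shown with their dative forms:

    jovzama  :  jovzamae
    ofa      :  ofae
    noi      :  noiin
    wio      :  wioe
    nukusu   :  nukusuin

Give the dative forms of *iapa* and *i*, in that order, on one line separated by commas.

The alternation tracks the last vowel of the stem — -in when the last vowel of the stem is a high vowel (*noi*, *nukusu*); -e when the last vowel of the stem is a non-high vowel (*jovzama*, *ofa*, *wio*).
*iapa* — last vowel /a/ (a non-high vowel) → -e → *iapae*.
The last vowel of *i* is /i/, which is a high vowel, so the suffix is -in, giving *iin*.

iapae, iin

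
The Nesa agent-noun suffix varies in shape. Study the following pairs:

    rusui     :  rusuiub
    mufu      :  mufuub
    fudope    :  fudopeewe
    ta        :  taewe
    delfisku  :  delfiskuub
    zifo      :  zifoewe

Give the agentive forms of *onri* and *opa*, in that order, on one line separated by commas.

onriub, opaewe

The suffix is conditioned by the last vowel: -ub when the last vowel of the stem is a high vowel (*rusui*, *mufu*, *delfisku*); -ewe when the last vowel of the stem is a non-high vowel (*fudope*, *ta*, *zifo*).
The last vowel of *onri* is /i/, which is a high vowel, so the suffix is -ub, giving *onriub*.
*opa* — last vowel /a/ (a non-high vowel) → -ewe → *opaewe*.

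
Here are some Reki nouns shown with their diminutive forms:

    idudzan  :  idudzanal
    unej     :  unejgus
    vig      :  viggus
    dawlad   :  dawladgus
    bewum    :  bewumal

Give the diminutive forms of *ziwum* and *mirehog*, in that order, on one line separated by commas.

The suffix is conditioned by the final consonant: -al when the stem ends in a nasal (*idudzan*, *bewum*); -gus when the stem ends in a non-nasal consonant (*unej*, *vig*, *dawlad*).
Since the final consonant of *ziwum* is /m/ (a nasal), it takes -al, giving *ziwumal*.
Since the final consonant of *mirehog* is /g/ (non-nasal), it takes -gus, giving *mirehoggus*.

ziwumal, mirehoggus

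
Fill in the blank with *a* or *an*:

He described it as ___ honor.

an

The indefinite article is chosen by the initial *sound* of the following word, not its spelling.
*honor* begins with the sound /ɒ/ (silent h) — a vowel sound.
So the article is *an*: He described it as an honor.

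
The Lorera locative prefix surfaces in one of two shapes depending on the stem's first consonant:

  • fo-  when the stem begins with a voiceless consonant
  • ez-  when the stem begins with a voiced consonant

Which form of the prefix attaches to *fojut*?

Since the first consonant of *fojut* is /f/ (voiceless), it takes fo-.

fo-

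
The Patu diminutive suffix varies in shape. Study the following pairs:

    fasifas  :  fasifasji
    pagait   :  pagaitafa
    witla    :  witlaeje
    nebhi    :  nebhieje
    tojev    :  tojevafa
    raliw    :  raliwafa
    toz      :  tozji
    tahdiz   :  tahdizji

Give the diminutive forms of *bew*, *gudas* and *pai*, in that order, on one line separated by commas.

The suffix is conditioned by the final sound: -ji when the stem ends in a sibilant (*fasifas*, *toz*, *tahdiz*); -afa when the stem ends in a non-sibilant consonant (*pagait*, *tojev*, *raliw*); -eje when the stem ends in a vowel (*witla*, *nebhi*).
*bew*: final sound = /w/, a non-sibilant consonant → -afa → *bewafa*.
Since the final sound of *gudas* is /s/ (a sibilant), it takes -ji, giving *gudasji*.
The final sound of *pai* is /i/, which is a vowel, so the suffix is -eje, giving *paieje*.

bewafa, gudasji, paieje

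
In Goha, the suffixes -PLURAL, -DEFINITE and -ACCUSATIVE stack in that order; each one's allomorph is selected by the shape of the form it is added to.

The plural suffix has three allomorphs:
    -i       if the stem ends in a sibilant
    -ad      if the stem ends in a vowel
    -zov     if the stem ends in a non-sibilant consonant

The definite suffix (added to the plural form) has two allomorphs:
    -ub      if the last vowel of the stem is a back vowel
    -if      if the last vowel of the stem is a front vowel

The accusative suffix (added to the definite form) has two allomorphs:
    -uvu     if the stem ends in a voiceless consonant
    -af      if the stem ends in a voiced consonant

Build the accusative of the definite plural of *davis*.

*davis* — final sound /s/ (a sibilant) → -i → *davisi*.
The last vowel of the plural form *davisi* is /i/, which is a front vowel, so the definite suffix is -if, giving *davisiif*.
The definite form *davisiif*: final consonant = /f/, voiceless → -uvu → *davisiifuvu*.

davisiifuvu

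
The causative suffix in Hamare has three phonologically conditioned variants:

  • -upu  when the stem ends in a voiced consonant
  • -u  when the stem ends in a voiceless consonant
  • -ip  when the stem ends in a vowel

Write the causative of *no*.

noip

*no* — final sound /o/ (a vowel) → -ip → *noip*.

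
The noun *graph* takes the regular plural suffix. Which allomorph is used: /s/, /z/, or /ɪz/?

The stem *graph* ends in a voiceless non-sibilant consonant.
The plural suffix surfaces as /ɪz/ after sibilants, /s/ after other voiceless consonants, and /z/ after other voiced sounds.
So the plural -s on *graph* is pronounced /s/.

/s/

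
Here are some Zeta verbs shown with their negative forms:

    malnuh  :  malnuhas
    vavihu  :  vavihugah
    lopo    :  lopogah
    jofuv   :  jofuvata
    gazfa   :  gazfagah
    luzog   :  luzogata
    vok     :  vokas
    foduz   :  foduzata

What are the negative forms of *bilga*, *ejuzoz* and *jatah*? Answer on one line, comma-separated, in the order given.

bilgagah, ejuzozata, jatahas

The pattern is voicing of the final sound: -as when the stem ends in a voiceless consonant (*malnuh*, *vok*); -ata when the stem ends in a voiced consonant (*jofuv*, *luzog*, *foduz*); -gah when the stem ends in a vowel (*vavihu*, *lopo*, *gazfa*).
Since the final sound of *bilga* is /a/ (a vowel), it takes -gah, giving *bilgagah*.
Since the final sound of *ejuzoz* is /z/ (a voiced consonant), it takes -ata, giving *ejuzozata*.
The final sound of *jatah* is /h/, which is a voiceless consonant, so the suffix is -as, giving *jatahas*.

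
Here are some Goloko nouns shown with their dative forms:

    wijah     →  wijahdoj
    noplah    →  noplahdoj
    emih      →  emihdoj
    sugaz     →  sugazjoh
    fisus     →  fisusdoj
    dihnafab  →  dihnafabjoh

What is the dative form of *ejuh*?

ejuhdoj

The suffix is conditioned by the final consonant: -doj when the stem ends in a voiceless consonant (*wijah*, *noplah*, *emih*, *fisus*); -joh when the stem ends in a voiced consonant (*sugaz*, *dihnafab*).
The final consonant of *ejuh* is /h/, which is voiceless, so the suffix is -doj, giving *ejuhdoj*.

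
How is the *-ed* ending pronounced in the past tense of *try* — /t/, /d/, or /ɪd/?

The stem *try* ends in a voiced sound other than /d/.
The -ed suffix is realized as /ɪd/ after /t, d/; as /t/ after other voiceless consonants; and as /d/ after other voiced sounds.
So -ed on *try* is pronounced /d/.

/d/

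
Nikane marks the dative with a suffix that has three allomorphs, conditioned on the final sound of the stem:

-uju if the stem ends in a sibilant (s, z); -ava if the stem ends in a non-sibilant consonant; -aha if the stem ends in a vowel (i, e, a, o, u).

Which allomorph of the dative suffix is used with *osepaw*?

*osepaw*: final sound = /w/, a non-sibilant consonant → -ava.

-ava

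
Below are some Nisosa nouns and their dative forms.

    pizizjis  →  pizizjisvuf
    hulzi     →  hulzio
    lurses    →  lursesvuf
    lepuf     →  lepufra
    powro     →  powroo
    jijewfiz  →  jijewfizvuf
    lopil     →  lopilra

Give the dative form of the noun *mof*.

Looking at the final sound of each stem: -vuf when the stem ends in a sibilant (*pizizjis*, *lurses*, *jijewfiz*); -ra when the stem ends in a non-sibilant consonant (*lepuf*, *lopil*); -o when the stem ends in a vowel (*hulzi*, *powro*).
The final sound of *mof* is /f/, which is a non-sibilant consonant, so the suffix is -ra, giving *mofra*.

mofra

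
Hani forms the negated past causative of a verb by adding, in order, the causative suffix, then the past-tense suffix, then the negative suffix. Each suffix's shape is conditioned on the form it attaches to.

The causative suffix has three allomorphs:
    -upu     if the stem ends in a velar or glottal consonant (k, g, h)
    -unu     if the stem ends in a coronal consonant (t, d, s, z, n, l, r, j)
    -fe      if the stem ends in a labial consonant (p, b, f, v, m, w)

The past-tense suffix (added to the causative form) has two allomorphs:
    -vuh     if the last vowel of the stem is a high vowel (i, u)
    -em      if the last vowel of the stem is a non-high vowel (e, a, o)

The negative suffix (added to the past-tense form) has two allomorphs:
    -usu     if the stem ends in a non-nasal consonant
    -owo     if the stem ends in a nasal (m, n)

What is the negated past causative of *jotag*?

*jotag*: final consonant = /g/, velar/glottal → -upu → *jotagupu*.
The causative form *jotagupu*: last vowel = /u/, a high vowel → -vuh → *jotagupuvuh*.
The final consonant of the past-tense form *jotagupuvuh* is /h/, which is non-nasal, so the negative suffix is -usu, giving *jotagupuvuhusu*.

jotagupuvuhusu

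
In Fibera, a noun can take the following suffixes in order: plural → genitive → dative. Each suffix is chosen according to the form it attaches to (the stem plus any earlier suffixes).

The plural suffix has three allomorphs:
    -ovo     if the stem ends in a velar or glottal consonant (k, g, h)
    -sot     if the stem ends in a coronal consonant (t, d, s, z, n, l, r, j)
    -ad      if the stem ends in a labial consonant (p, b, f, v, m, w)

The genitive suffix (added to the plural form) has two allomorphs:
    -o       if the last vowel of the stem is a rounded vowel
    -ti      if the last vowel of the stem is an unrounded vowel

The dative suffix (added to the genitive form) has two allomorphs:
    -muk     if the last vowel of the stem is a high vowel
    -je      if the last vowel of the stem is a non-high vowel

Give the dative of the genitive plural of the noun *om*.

omadtimuk

Since the final consonant of *om* is /m/ (labial), it takes -ad, giving *omad*.
The plural form *omad*: last vowel = /a/, an unrounded vowel → -ti → *omadti*.
The last vowel of the genitive form *omadti* is /i/, which is a high vowel, so the dative suffix is -muk, giving *omadtimuk*.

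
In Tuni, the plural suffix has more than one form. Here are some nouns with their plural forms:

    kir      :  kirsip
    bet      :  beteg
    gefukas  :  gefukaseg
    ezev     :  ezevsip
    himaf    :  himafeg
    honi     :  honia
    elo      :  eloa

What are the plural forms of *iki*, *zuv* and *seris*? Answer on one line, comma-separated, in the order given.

ikia, zuvsip, seriseg

The pattern is voicing of the final sound: -eg when the stem ends in a voiceless consonant (*bet*, *gefukas*, *himaf*); -sip when the stem ends in a voiced consonant (*kir*, *ezev*); -a when the stem ends in a vowel (*honi*, *elo*).
Since the final sound of *iki* is /i/ (a vowel), it takes -a, giving *ikia*.
*zuv*: final sound = /v/, a voiced consonant → -sip → *zuvsip*.
The final sound of *seris* is /s/, which is a voiceless consonant, so the suffix is -eg, giving *seriseg*.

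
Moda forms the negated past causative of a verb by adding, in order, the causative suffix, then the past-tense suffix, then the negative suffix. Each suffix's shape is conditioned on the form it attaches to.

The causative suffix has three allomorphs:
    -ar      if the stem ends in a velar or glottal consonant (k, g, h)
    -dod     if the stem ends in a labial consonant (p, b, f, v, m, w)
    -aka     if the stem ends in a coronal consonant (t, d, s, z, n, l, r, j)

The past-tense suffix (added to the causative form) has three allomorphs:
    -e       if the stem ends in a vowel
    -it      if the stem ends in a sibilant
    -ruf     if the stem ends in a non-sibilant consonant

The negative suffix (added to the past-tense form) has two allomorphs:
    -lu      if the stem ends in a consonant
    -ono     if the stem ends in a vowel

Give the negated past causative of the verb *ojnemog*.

ojnemogarruflu

*ojnemog* — final consonant /g/ (velar/glottal) → -ar → *ojnemogar*.
The causative form *ojnemogar* — final sound /r/ (a non-sibilant consonant) → -ruf → *ojnemogarruf*.
The past-tense form *ojnemogarruf* — final sound /f/ (a consonant) → -lu → *ojnemogarruflu*.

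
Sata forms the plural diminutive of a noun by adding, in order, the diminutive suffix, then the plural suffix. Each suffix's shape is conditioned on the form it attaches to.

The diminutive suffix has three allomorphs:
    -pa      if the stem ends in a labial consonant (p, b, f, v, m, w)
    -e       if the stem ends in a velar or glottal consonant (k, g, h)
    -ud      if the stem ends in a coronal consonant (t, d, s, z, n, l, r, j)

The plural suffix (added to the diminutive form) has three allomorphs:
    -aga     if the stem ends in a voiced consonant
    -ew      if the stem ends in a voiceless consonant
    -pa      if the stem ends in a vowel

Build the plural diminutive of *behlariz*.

behlarizudaga

Since the final consonant of *behlariz* is /z/ (coronal), it takes -ud, giving *behlarizud*.
The diminutive form *behlarizud*: final sound = /d/, a voiced consonant → -aga → *behlarizudaga*.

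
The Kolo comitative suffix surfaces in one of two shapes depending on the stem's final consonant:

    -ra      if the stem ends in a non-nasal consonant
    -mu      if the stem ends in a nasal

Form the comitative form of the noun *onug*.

The final consonant of *onug* is /g/, which is non-nasal, so the suffix is -ra, giving *onugra*.

onugra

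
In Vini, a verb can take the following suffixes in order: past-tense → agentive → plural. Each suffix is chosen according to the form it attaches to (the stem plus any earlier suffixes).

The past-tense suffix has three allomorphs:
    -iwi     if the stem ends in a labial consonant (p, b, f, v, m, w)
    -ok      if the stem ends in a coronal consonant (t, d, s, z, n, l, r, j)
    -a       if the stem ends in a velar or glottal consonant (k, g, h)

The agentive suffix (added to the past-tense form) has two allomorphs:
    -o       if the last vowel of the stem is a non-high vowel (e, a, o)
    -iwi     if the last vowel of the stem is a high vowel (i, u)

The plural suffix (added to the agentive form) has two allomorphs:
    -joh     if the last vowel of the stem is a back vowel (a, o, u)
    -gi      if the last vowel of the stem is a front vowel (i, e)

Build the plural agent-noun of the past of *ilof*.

Since the final consonant of *ilof* is /f/ (labial), it takes -iwi, giving *ilofiwi*.
The past-tense form *ilofiwi*: last vowel = /i/, a high vowel → -iwi → *ilofiwiiwi*.
The agentive form *ilofiwiiwi* — last vowel /i/ (a front vowel) → -gi → *ilofiwiiwigi*.

ilofiwiiwigi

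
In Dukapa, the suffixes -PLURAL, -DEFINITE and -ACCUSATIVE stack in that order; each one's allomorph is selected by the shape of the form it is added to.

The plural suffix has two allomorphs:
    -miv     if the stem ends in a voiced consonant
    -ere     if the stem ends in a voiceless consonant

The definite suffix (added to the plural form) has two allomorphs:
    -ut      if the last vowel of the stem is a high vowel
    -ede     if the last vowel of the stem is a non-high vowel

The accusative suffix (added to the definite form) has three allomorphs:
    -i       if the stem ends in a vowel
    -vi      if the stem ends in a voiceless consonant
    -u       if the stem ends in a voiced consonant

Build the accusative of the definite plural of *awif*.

awifereedei

The final consonant of *awif* is /f/, which is voiceless, so the plural suffix is -ere, giving *awifere*.
Since the last vowel of the plural form *awifere* is /e/ (a non-high vowel), it takes -ede, giving *awifereede*.
The definite form *awifereede*: final sound = /e/, a vowel → -i → *awifereedei*.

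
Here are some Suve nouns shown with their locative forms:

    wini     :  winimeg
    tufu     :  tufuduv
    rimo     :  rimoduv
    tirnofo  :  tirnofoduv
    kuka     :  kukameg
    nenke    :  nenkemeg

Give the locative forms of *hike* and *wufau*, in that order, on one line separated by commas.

The pattern is rounding harmony: -duv when the last vowel of the stem is a rounded vowel (*tufu*, *rimo*, *tirnofo*); -meg when the last vowel of the stem is an unrounded vowel (*wini*, *kuka*, *nenke*).
Since the last vowel of *hike* is /e/ (an unrounded vowel), it takes -meg, giving *hikemeg*.
*wufau*: last vowel = /u/, a rounded vowel → -duv → *wufauduv*.

hikemeg, wufauduv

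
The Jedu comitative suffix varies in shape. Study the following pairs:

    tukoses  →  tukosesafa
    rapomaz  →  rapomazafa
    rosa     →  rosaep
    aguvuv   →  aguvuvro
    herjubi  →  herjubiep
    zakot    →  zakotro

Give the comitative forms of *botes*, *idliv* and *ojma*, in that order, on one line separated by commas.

botesafa, idlivro, ojmaep

The suffix is conditioned by the final sound: -afa when the stem ends in a sibilant (*tukoses*, *rapomaz*); -ro when the stem ends in a non-sibilant consonant (*aguvuv*, *zakot*); -ep when the stem ends in a vowel (*rosa*, *herjubi*).
Since the final sound of *botes* is /s/ (a sibilant), it takes -afa, giving *botesafa*.
*idliv* — final sound /v/ (a non-sibilant consonant) → -ro → *idlivro*.
*ojma*: final sound = /a/, a vowel → -ep → *ojmaep*.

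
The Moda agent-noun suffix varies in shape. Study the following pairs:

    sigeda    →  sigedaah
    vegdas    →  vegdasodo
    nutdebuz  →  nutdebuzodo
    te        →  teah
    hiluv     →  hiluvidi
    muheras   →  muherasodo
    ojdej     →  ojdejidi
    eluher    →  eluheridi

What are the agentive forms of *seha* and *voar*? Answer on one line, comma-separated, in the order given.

Looking at the final sound of each stem: -odo when the stem ends in a sibilant (*vegdas*, *nutdebuz*, *muheras*); -idi when the stem ends in a non-sibilant consonant (*hiluv*, *ojdej*, *eluher*); -ah when the stem ends in a vowel (*sigeda*, *te*).
*seha*: final sound = /a/, a vowel → -ah → *sehaah*.
Since the final sound of *voar* is /r/ (a non-sibilant consonant), it takes -idi, giving *voaridi*.

sehaah, voaridi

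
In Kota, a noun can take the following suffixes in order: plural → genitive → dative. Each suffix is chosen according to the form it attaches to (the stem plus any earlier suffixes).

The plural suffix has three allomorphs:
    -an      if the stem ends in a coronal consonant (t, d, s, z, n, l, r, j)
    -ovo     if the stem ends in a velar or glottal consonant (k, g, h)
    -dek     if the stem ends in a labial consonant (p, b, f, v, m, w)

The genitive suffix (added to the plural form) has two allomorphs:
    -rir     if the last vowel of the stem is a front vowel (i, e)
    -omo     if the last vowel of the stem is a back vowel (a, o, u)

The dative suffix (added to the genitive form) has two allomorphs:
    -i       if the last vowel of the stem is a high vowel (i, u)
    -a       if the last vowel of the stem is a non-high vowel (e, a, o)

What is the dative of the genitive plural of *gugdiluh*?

gugdiluhovoomoa

*gugdiluh* — final consonant /h/ (velar/glottal) → -ovo → *gugdiluhovo*.
The plural form *gugdiluhovo*: last vowel = /o/, a back vowel → -omo → *gugdiluhovoomo*.
The genitive form *gugdiluhovoomo* — last vowel /o/ (a non-high vowel) → -a → *gugdiluhovoomoa*.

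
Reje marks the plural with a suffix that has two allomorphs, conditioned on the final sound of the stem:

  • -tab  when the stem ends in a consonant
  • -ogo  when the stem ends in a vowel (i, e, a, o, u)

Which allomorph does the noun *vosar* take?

-tab

*vosar*: final sound = /r/, a consonant → -tab.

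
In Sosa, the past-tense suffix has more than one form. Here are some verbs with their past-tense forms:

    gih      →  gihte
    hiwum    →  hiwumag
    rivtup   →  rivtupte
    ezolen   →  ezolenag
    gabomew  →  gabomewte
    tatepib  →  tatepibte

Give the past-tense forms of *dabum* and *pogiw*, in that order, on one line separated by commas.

dabumag, pogiwte

Looking at the final consonant of each stem: -ag when the stem ends in a nasal (*hiwum*, *ezolen*); -te when the stem ends in a non-nasal consonant (*gih*, *rivtup*, *gabomew*, *tatepib*).
*dabum*: final consonant = /m/, a nasal → -ag → *dabumag*.
Since the final consonant of *pogiw* is /w/ (non-nasal), it takes -te, giving *pogiwte*.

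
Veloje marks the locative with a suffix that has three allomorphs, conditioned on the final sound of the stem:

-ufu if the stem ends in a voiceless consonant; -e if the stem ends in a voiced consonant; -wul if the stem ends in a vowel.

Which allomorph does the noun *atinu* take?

*atinu* — final sound /u/ (a vowel) → -wul.

-wul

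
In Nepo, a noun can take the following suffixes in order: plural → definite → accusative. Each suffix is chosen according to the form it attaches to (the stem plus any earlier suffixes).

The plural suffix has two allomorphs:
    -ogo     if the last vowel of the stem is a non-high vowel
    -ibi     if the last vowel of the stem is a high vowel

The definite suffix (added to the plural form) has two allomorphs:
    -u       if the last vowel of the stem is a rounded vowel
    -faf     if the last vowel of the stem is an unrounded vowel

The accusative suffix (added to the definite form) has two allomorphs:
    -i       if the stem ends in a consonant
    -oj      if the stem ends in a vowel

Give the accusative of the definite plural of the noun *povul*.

povulibifafi

The last vowel of *povul* is /u/, which is a high vowel, so the plural suffix is -ibi, giving *povulibi*.
Since the last vowel of the plural form *povulibi* is /i/ (an unrounded vowel), it takes -faf, giving *povulibifaf*.
The definite form *povulibifaf*: final sound = /f/, a consonant → -i → *povulibifafi*.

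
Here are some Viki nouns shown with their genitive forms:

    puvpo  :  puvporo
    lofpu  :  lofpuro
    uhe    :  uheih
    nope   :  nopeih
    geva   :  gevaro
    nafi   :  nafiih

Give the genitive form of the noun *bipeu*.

bipeuro

The alternation tracks the last vowel of the stem — -ih when the last vowel of the stem is a front vowel (*uhe*, *nope*, *nafi*); -ro when the last vowel of the stem is a back vowel (*puvpo*, *lofpu*, *geva*).
*bipeu* — last vowel /u/ (a back vowel) → -ro → *bipeuro*.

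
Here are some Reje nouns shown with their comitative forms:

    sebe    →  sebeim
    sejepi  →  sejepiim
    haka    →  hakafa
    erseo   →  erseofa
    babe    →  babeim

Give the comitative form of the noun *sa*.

safa

The pattern is front/back vowel harmony: -im when the last vowel of the stem is a front vowel (*sebe*, *sejepi*, *babe*); -fa when the last vowel of the stem is a back vowel (*haka*, *erseo*).
Since the last vowel of *sa* is /a/ (a back vowel), it takes -fa, giving *safa*.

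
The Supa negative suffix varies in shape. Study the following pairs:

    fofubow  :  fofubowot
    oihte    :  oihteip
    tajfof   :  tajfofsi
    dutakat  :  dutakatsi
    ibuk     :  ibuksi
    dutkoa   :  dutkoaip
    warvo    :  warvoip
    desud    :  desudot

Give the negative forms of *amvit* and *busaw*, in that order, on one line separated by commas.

amvitsi, busawot

Looking at the final sound of each stem: -si when the stem ends in a voiceless consonant (*tajfof*, *dutakat*, *ibuk*); -ot when the stem ends in a voiced consonant (*fofubow*, *desud*); -ip when the stem ends in a vowel (*oihte*, *dutkoa*, *warvo*).
The final sound of *amvit* is /t/, which is a voiceless consonant, so the suffix is -si, giving *amvitsi*.
*busaw*: final sound = /w/, a voiced consonant → -ot → *busawot*.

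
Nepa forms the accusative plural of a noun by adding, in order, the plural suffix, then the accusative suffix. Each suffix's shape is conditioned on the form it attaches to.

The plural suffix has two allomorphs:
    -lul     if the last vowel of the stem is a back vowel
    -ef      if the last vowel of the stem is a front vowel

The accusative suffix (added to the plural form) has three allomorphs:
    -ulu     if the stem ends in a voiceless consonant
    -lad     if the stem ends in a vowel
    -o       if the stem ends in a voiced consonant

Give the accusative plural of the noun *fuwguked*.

The last vowel of *fuwguked* is /e/, which is a front vowel, so the plural suffix is -ef, giving *fuwgukedef*.
The final sound of the plural form *fuwgukedef* is /f/, which is a voiceless consonant, so the accusative suffix is -ulu, giving *fuwgukedefulu*.

fuwgukedefulu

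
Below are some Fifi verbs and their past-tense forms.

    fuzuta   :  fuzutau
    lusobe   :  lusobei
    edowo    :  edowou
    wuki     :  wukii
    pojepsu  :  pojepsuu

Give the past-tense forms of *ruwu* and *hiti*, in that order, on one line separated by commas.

The pattern is front/back vowel harmony: -i when the last vowel of the stem is a front vowel (*lusobe*, *wuki*); -u when the last vowel of the stem is a back vowel (*fuzuta*, *edowo*, *pojepsu*).
*ruwu* — last vowel /u/ (a back vowel) → -u → *ruwuu*.
*hiti*: last vowel = /i/, a front vowel → -i → *hitii*.

ruwuu, hitii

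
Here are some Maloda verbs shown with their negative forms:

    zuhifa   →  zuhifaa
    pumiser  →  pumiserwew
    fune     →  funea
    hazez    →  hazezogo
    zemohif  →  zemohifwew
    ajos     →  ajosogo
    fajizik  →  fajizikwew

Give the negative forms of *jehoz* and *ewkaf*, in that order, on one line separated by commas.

Looking at the final sound of each stem: -ogo when the stem ends in a sibilant (*hazez*, *ajos*); -wew when the stem ends in a non-sibilant consonant (*pumiser*, *zemohif*, *fajizik*); -a when the stem ends in a vowel (*zuhifa*, *fune*).
*jehoz* — final sound /z/ (a sibilant) → -ogo → *jehozogo*.
Since the final sound of *ewkaf* is /f/ (a non-sibilant consonant), it takes -wew, giving *ewkafwew*.

jehozogo, ewkafwew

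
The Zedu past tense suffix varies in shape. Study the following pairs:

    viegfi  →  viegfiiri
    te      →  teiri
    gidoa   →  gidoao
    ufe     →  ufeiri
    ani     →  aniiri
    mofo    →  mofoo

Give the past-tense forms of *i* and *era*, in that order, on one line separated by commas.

iiri, erao

Looking at the last vowel of each stem: -iri when the last vowel of the stem is a front vowel (*viegfi*, *te*, *ufe*, *ani*); -o when the last vowel of the stem is a back vowel (*gidoa*, *mofo*).
The last vowel of *i* is /i/, which is a front vowel, so the suffix is -iri, giving *iiri*.
The last vowel of *era* is /a/, which is a back vowel, so the suffix is -o, giving *erao*.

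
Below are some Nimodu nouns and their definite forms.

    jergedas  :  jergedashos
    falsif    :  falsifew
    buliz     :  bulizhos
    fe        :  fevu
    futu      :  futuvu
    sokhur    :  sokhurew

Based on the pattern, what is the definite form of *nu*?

nuvu

Looking at the final sound of each stem: -hos when the stem ends in a sibilant (*jergedas*, *buliz*); -ew when the stem ends in a non-sibilant consonant (*falsif*, *sokhur*); -vu when the stem ends in a vowel (*fe*, *futu*).
Since the final sound of *nu* is /u/ (a vowel), it takes -vu, giving *nuvu*.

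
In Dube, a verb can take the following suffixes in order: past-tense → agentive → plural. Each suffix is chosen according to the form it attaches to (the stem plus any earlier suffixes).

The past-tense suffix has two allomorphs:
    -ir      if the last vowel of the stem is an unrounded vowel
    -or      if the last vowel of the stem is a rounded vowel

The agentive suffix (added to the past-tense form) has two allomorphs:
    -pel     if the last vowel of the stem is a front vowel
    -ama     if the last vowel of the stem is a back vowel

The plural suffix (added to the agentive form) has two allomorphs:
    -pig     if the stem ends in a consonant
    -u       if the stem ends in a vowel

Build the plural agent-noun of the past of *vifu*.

vifuoramau

*vifu*: last vowel = /u/, a rounded vowel → -or → *vifuor*.
The past-tense form *vifuor*: last vowel = /o/, a back vowel → -ama → *vifuorama*.
The agentive form *vifuorama*: final sound = /a/, a vowel → -u → *vifuoramau*.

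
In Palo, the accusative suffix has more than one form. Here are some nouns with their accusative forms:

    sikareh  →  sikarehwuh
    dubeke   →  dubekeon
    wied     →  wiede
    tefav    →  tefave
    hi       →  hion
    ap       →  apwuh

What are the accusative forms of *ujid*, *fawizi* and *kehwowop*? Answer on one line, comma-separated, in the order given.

ujide, fawizion, kehwowopwuh

The pattern is voicing of the final sound: -wuh when the stem ends in a voiceless consonant (*sikareh*, *ap*); -e when the stem ends in a voiced consonant (*wied*, *tefav*); -on when the stem ends in a vowel (*dubeke*, *hi*).
*ujid* — final sound /d/ (a voiced consonant) → -e → *ujide*.
The final sound of *fawizi* is /i/, which is a vowel, so the suffix is -on, giving *fawizion*.
*kehwowop*: final sound = /p/, a voiceless consonant → -wuh → *kehwowopwuh*.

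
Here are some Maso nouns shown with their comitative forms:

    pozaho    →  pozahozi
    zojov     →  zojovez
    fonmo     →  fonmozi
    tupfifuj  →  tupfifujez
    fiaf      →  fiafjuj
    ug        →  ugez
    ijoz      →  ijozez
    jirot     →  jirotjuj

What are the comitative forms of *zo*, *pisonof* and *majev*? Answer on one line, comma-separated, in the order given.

Looking at the final sound of each stem: -juj when the stem ends in a voiceless consonant (*fiaf*, *jirot*); -ez when the stem ends in a voiced consonant (*zojov*, *tupfifuj*, *ug*, *ijoz*); -zi when the stem ends in a vowel (*pozaho*, *fonmo*).
*zo*: final sound = /o/, a vowel → -zi → *zozi*.
Since the final sound of *pisonof* is /f/ (a voiceless consonant), it takes -juj, giving *pisonofjuj*.
*majev*: final sound = /v/, a voiced consonant → -ez → *majevez*.

zozi, pisonofjuj, majevez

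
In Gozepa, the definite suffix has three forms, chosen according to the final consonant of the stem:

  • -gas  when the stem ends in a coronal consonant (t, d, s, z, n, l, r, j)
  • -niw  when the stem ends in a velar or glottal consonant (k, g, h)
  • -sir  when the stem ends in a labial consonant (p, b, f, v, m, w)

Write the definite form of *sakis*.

The final consonant of *sakis* is /s/, which is coronal, so the suffix is -gas, giving *sakisgas*.

sakisgas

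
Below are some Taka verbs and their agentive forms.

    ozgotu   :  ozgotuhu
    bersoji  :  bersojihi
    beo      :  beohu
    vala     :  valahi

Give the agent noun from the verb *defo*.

The pattern is rounding harmony: -hu when the last vowel of the stem is a rounded vowel (*ozgotu*, *beo*); -hi when the last vowel of the stem is an unrounded vowel (*bersoji*, *vala*).
*defo*: last vowel = /o/, a rounded vowel → -hu → *defohu*.

defohu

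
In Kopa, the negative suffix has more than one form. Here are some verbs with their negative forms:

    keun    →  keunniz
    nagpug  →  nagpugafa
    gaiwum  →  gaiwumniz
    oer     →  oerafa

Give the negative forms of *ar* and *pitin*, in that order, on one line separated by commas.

The suffix is conditioned by the final consonant: -niz when the stem ends in a nasal (*keun*, *gaiwum*); -afa when the stem ends in a non-nasal consonant (*nagpug*, *oer*).
*ar* — final consonant /r/ (non-nasal) → -afa → *arafa*.
Since the final consonant of *pitin* is /n/ (a nasal), it takes -niz, giving *pitinniz*.

arafa, pitinniz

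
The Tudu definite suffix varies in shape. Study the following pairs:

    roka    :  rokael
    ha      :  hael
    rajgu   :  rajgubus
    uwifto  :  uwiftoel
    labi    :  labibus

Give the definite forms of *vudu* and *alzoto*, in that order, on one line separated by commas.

The alternation tracks the last vowel of the stem — -bus when the last vowel of the stem is a high vowel (*rajgu*, *labi*); -el when the last vowel of the stem is a non-high vowel (*roka*, *ha*, *uwifto*).
*vudu*: last vowel = /u/, a high vowel → -bus → *vudubus*.
Since the last vowel of *alzoto* is /o/ (a non-high vowel), it takes -el, giving *alzotoel*.

vudubus, alzotoel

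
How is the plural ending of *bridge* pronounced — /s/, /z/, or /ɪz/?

/ɪz/

The stem *bridge* ends in a sibilant (/s, z, ʃ, ʒ, tʃ, dʒ/).
The plural suffix surfaces as /ɪz/ after sibilants, /s/ after other voiceless consonants, and /z/ after other voiced sounds.
So the plural -s on *bridge* is pronounced /ɪz/.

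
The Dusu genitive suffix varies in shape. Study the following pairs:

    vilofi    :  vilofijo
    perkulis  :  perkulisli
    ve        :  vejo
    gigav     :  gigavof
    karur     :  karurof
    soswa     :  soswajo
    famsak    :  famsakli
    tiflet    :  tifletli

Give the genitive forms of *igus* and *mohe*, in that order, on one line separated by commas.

Looking at the final sound of each stem: -li when the stem ends in a voiceless consonant (*perkulis*, *famsak*, *tiflet*); -of when the stem ends in a voiced consonant (*gigav*, *karur*); -jo when the stem ends in a vowel (*vilofi*, *ve*, *soswa*).
Since the final sound of *igus* is /s/ (a voiceless consonant), it takes -li, giving *igusli*.
*mohe*: final sound = /e/, a vowel → -jo → *mohejo*.

igusli, mohejo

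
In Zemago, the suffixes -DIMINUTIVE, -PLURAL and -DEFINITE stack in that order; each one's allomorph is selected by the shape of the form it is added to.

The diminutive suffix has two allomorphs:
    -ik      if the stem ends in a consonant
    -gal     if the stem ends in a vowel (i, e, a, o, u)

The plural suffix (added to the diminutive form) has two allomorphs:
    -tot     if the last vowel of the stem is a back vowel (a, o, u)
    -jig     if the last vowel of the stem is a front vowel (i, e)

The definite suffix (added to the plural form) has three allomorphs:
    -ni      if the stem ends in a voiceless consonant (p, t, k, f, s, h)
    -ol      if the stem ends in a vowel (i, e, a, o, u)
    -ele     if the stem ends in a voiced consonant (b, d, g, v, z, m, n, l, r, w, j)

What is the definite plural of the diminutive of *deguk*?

degukikjigele

The final sound of *deguk* is /k/, which is a consonant, so the diminutive suffix is -ik, giving *degukik*.
Since the last vowel of the diminutive form *degukik* is /i/ (a front vowel), it takes -jig, giving *degukikjig*.
The final sound of the plural form *degukikjig* is /g/, which is a voiced consonant, so the definite suffix is -ele, giving *degukikjigele*.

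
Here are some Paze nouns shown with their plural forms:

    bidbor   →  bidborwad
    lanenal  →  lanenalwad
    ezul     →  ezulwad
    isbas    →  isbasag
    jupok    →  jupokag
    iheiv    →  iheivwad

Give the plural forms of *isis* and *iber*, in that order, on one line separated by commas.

Looking at the final consonant of each stem: -ag when the stem ends in a voiceless consonant (*isbas*, *jupok*); -wad when the stem ends in a voiced consonant (*bidbor*, *lanenal*, *ezul*, *iheiv*).
Since the final consonant of *isis* is /s/ (voiceless), it takes -ag, giving *isisag*.
The final consonant of *iber* is /r/, which is voiced, so the suffix is -wad, giving *iberwad*.

isisag, iberwad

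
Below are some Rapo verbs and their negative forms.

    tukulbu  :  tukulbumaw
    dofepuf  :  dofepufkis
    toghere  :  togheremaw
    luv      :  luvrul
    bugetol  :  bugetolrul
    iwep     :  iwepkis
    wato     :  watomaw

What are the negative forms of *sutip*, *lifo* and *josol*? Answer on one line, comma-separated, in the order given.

sutipkis, lifomaw, josolrul

The suffix is conditioned by the final sound: -kis when the stem ends in a voiceless consonant (*dofepuf*, *iwep*); -rul when the stem ends in a voiced consonant (*luv*, *bugetol*); -maw when the stem ends in a vowel (*tukulbu*, *toghere*, *wato*).
*sutip* — final sound /p/ (a voiceless consonant) → -kis → *sutipkis*.
Since the final sound of *lifo* is /o/ (a vowel), it takes -maw, giving *lifomaw*.
Since the final sound of *josol* is /l/ (a voiced consonant), it takes -rul, giving *josolrul*.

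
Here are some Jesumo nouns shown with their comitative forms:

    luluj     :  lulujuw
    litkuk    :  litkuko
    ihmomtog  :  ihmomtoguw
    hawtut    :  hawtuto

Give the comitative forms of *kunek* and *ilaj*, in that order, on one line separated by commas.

Looking at the final consonant of each stem: -o when the stem ends in a voiceless consonant (*litkuk*, *hawtut*); -uw when the stem ends in a voiced consonant (*luluj*, *ihmomtog*).
The final consonant of *kunek* is /k/, which is voiceless, so the suffix is -o, giving *kuneko*.
The final consonant of *ilaj* is /j/, which is voiced, so the suffix is -uw, giving *ilajuw*.

kuneko, ilajuw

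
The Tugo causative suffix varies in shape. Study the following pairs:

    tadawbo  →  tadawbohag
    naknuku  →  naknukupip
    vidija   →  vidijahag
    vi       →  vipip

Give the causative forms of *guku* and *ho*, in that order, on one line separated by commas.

The suffix is conditioned by the last vowel: -pip when the last vowel of the stem is a high vowel (*naknuku*, *vi*); -hag when the last vowel of the stem is a non-high vowel (*tadawbo*, *vidija*).
The last vowel of *guku* is /u/, which is a high vowel, so the suffix is -pip, giving *gukupip*.
The last vowel of *ho* is /o/, which is a non-high vowel, so the suffix is -hag, giving *hohag*.

gukupip, hohag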